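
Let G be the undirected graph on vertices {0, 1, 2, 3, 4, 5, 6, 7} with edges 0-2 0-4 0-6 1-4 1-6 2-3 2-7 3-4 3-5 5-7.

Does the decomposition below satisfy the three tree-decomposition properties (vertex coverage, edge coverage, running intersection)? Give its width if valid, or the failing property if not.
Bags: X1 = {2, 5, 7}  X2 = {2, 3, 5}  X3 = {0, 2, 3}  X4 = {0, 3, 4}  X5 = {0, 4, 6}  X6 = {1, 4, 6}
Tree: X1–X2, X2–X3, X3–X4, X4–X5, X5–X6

Yes; width 2.

Every vertex of G appears in some bag (union = {0, 1, 2, 3, 4, 5, 6, 7}); every edge is covered by a bag; and for each vertex v the set of bags containing v is connected in the bag tree. The decomposition is therefore valid. The largest bag has 3 vertices, so the width is 2.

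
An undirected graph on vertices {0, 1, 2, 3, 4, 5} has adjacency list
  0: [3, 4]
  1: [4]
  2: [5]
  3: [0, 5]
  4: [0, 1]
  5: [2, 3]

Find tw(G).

A width-1 tree decomposition is:
Bags: B1 = {2, 5}  B2 = {3, 5}  B3 = {0, 3}  B4 = {0, 4}  B5 = {1, 4}
Tree: B1–B2, B2–B3, B3–B4, B4–B5
Every bag has size at most 2, so the width is 2 − 1 = 1 and tw(G) ≤ 1. Since G has at least one edge (e.g. 2–5), it is not an edgeless graph, so tw(G) ≥ 1. The upper and lower bounds meet at 1, so that is the treewidth.

1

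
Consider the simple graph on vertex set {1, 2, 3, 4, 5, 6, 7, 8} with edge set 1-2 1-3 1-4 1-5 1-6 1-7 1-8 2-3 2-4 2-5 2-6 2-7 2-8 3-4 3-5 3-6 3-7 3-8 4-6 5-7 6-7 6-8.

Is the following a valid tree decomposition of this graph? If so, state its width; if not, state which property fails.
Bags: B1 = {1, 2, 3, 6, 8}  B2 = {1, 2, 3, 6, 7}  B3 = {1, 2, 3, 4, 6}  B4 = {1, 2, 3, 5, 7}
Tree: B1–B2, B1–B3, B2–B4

Every vertex of G appears in some bag (union = {1, 2, 3, 4, 5, 6, 7, 8}); every edge is covered by a bag; and for each vertex v the set of bags containing v is connected in the bag tree. The decomposition is therefore valid. The largest bag has 5 vertices, so the width is 4.

Yes; width 4.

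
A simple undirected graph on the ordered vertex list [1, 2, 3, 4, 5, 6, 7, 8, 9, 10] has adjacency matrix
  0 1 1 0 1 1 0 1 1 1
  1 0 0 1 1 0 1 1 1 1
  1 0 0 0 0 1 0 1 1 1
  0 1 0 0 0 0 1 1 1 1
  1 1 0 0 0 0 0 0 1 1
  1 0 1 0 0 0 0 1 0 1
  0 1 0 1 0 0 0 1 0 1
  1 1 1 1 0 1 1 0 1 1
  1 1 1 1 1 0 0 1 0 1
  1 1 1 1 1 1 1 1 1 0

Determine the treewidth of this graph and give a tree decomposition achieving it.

The largest bag has 5 vertices, giving width 4; this decomposition certifies tw(G) ≤ 4. On the other hand G contains the 5-clique {1, 2, 8, 9, 10}. A clique must lie in a single bag of any decomposition, so no decomposition can have width below 4. Hence tw(G) = 4 exactly.

Treewidth 4.
One such decomposition:
Bags: B1 = {1, 2, 8, 9, 10}  B2 = {2, 4, 8, 9, 10}  B3 = {2, 4, 7, 8, 10}  B4 = {1, 3, 8, 9, 10}  B5 = {1, 3, 6, 8, 10}  B6 = {1, 2, 5, 9, 10}
Tree: B1–B2, B2–B3, B1–B4, B4–B5, B1–B6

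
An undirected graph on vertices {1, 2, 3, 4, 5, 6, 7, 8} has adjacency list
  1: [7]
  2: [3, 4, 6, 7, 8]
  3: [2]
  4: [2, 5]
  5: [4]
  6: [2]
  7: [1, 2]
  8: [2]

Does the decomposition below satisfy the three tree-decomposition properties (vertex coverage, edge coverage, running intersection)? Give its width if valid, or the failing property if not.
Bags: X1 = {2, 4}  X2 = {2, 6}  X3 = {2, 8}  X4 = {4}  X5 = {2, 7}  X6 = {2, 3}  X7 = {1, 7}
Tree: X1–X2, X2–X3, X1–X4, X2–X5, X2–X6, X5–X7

A tree decomposition must satisfy three properties: every vertex lies in some bag; for every edge, both endpoints lie together in some bag; and for every vertex, the bags containing it form a connected subtree. Here vertex 5 appears in no bag, so the decomposition is invalid.

No — vertex 5 appears in no bag.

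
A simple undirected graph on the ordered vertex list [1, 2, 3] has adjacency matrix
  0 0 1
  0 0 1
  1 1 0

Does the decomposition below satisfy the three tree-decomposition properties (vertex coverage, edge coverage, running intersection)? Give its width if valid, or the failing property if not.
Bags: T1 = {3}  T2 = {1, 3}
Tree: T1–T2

No — vertex 2 appears in no bag.

A tree decomposition must satisfy three properties: every vertex lies in some bag; for every edge, both endpoints lie together in some bag; and for every vertex, the bags containing it form a connected subtree. Here vertex 2 appears in no bag, so the decomposition is invalid.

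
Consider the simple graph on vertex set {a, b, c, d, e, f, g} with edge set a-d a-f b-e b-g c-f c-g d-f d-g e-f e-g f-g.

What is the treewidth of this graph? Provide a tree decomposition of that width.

Treewidth 2.
Bags: B1 = {e, f, g}  B2 = {d, f, g}  B3 = {c, f, g}  B4 = {b, e, g}  B5 = {a, d, f}
Tree: B1–B2, B2–B3, B1–B4, B2–B5

Each bag holds 3 vertices, so the decomposition has width 2, which upper-bounds the treewidth. On the other hand G contains the 3-clique {d, f, g}. A clique must lie in a single bag of any decomposition, so no decomposition can have width below 2. Therefore the treewidth is 2.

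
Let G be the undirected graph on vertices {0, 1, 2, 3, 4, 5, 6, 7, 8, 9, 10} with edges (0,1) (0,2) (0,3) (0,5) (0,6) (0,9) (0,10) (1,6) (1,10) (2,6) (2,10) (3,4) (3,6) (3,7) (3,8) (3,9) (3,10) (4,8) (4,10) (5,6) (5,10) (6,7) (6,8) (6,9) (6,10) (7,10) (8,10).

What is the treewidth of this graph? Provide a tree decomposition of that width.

Every bag has size at most 4, so the width is 4 − 1 = 3 and tw(G) ≤ 3. Conversely, {3, 4, 8, 10} is a clique of size 4, and the vertices of any clique must share a bag in every tree decomposition; so some bag has ≥ 4 vertices and tw(G) ≥ 3. Hence tw(G) = 3 exactly.

Treewidth 3.
Bags: B1 = {0, 1, 6, 10}  B2 = {0, 3, 6, 10}  B3 = {3, 6, 8, 10}  B4 = {3, 4, 8, 10}  B5 = {3, 6, 7, 10}  B6 = {0, 2, 6, 10}  B7 = {0, 3, 6, 9}  B8 = {0, 5, 6, 10}
Tree: B1–B2, B2–B3, B3–B4, B3–B5, B2–B6, B2–B7, B2–B8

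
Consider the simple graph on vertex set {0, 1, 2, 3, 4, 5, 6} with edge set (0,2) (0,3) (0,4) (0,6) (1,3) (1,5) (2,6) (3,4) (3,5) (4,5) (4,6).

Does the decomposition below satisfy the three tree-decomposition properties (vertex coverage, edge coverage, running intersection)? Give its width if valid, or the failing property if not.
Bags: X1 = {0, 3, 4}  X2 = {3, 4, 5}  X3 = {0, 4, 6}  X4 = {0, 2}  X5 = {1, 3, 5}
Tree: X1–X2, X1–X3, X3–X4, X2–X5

A tree decomposition must satisfy three properties: every vertex lies in some bag; for every edge, both endpoints lie together in some bag; and for every vertex, the bags containing it form a connected subtree. Here edge (6,2) lies in no bag, so the decomposition is invalid.

No — edge (6,2) lies in no bag.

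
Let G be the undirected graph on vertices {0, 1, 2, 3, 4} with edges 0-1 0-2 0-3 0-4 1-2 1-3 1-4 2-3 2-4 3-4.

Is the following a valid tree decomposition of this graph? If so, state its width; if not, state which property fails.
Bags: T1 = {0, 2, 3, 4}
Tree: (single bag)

No — vertex 1 appears in no bag.

A tree decomposition must satisfy three properties: every vertex lies in some bag; for every edge, both endpoints lie together in some bag; and for every vertex, the bags containing it form a connected subtree. Here vertex 1 appears in no bag, so the decomposition is invalid.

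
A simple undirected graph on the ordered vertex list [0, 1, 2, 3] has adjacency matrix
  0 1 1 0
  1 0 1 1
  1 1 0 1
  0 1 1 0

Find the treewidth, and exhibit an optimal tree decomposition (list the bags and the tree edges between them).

The largest bag has 3 vertices, giving width 2; this decomposition certifies tw(G) ≤ 2. For the lower bound, the 3 vertices {0, 1, 2} are pairwise adjacent, and any tree decomposition puts a clique entirely inside one bag — forcing width ≥ 2. Hence tw(G) = 2 exactly.

Treewidth 2.
One optimal decomposition is:
Bags: B1 = {1, 2, 3}  B2 = {0, 1, 2}
Tree: B1–B2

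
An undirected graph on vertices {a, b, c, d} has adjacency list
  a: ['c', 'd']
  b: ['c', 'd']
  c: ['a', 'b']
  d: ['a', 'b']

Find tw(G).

2

A width-2 tree decomposition is:
Bags: B1 = {a, b, d}  B2 = {a, b, c}
Tree: B1–B2
Every bag has size at most 3, so the width is 3 − 1 = 2 and tw(G) ≤ 2. Since a–d–b–c–a is a cycle in G, G is not acyclic. Forests are exactly the graphs of treewidth ≤ 1, so tw(G) ≥ 2. Hence tw(G) = 2 exactly.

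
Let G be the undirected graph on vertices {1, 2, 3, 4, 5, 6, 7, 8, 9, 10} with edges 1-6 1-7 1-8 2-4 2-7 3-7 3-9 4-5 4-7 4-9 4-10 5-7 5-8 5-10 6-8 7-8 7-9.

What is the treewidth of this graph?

2

A width-2 tree decomposition is:
Bags: B1 = {4, 5, 10}  B2 = {4, 5, 7}  B3 = {4, 7, 9}  B4 = {3, 7, 9}  B5 = {5, 7, 8}  B6 = {1, 7, 8}  B7 = {1, 6, 8}  B8 = {2, 4, 7}
Tree: B1–B2, B2–B3, B3–B4, B2–B5, B5–B6, B6–B7, B3–B8
Every bag has size at most 3, so the width is 3 − 1 = 2 and tw(G) ≤ 2. Conversely, {4, 5, 10} is a clique of size 3, and the vertices of any clique must share a bag in every tree decomposition; so some bag has ≥ 3 vertices and tw(G) ≥ 2. The upper and lower bounds meet at 2, so that is the treewidth.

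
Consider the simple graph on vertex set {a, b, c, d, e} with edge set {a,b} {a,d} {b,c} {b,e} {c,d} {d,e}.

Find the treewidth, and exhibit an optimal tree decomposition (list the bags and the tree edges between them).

Every bag has size at most 3, so the width is 3 − 1 = 2 and tw(G) ≤ 2. Since b–e–d–c–b is a cycle in G, G is not acyclic. Forests are exactly the graphs of treewidth ≤ 1, so tw(G) ≥ 2. Combining the bounds, tw(G) = 2.

Treewidth 2.
One such decomposition:
Bags: B1 = {b, d, e}  B2 = {b, c, d}  B3 = {a, b, d}
Tree: B1–B2, B2–B3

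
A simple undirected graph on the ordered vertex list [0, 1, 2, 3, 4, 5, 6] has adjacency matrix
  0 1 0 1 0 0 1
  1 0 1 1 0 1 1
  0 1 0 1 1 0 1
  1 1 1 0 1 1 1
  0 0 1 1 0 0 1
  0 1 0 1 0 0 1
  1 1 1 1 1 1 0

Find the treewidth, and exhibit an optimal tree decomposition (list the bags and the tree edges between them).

Treewidth 3.
One optimal decomposition is:
Bags: B1 = {1, 3, 5, 6}  B2 = {0, 1, 3, 6}  B3 = {1, 2, 3, 6}  B4 = {2, 3, 4, 6}
Tree: B1–B2, B2–B3, B3–B4

Every bag has size at most 4, so the width is 4 − 1 = 3 and tw(G) ≤ 3. On the other hand G contains the 4-clique {0, 1, 3, 6}. A clique must lie in a single bag of any decomposition, so no decomposition can have width below 3. Combining the bounds, tw(G) = 3.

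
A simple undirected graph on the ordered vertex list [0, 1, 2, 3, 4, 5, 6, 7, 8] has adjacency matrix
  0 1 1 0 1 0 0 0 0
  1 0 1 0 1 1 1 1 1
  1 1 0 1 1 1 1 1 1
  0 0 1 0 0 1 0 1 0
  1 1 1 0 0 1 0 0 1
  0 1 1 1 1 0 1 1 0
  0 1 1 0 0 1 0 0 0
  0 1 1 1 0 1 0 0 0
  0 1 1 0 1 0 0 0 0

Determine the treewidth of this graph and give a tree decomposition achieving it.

Each bag holds 4 vertices, so the decomposition has width 3, which upper-bounds the treewidth. On the other hand G contains the 4-clique {0, 1, 2, 4}. A clique must lie in a single bag of any decomposition, so no decomposition can have width below 3. Therefore the treewidth is 3.

Treewidth 3.
Bags: B1 = {1, 2, 5, 7}  B2 = {1, 2, 4, 5}  B3 = {1, 2, 4, 8}  B4 = {1, 2, 5, 6}  B5 = {0, 1, 2, 4}  B6 = {2, 3, 5, 7}
Tree: B1–B2, B2–B3, B2–B4, B2–B5, B1–B6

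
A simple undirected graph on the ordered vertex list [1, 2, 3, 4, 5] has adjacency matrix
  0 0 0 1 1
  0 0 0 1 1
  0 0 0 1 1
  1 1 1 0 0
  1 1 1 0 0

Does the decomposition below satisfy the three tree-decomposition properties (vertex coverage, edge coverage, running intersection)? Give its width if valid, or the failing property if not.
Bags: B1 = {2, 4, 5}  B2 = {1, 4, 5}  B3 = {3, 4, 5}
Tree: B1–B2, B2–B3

Checking the three conditions: (i) the bags cover all of {1, 2, 3, 4, 5}; (ii) for each edge, some bag contains both endpoints; (iii) the bags containing any fixed vertex form a subtree. All hold, so the decomposition is valid with width 3 − 1 = 2.

Yes; width 2.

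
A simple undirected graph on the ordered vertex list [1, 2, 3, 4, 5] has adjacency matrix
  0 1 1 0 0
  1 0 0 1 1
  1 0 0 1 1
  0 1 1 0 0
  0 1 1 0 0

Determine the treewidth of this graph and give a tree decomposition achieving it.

Treewidth 2.
One optimal decomposition is:
Bags: B1 = {2, 3, 4}  B2 = {1, 2, 3}  B3 = {2, 3, 5}
Tree: B1–B2, B2–B3

Each bag holds 3 vertices, so the decomposition has width 2, which upper-bounds the treewidth. The edges 4–3–1–2–4 form a cycle, so G is not a tree and its treewidth is at least 2. Therefore the treewidth is 2.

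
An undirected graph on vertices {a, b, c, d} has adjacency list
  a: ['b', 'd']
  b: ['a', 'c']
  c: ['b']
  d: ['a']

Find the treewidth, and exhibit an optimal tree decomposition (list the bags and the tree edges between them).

The largest bag has 2 vertices, giving width 1; this decomposition certifies tw(G) ≤ 1. Any graph with an edge has treewidth ≥ 1, and G has the edge b–a. The upper and lower bounds meet at 1, so that is the treewidth.

Treewidth 1.
One optimal decomposition is:
Bags: B1 = {a, b}  B2 = {b, c}  B3 = {a, d}
Tree: B1–B2, B1–B3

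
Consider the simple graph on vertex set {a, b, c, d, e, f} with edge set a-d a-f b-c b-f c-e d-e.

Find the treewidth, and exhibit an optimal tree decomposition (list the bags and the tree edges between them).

Treewidth 2.
One such decomposition:
Bags: B1 = {b, c, f}  B2 = {a, c, f}  B3 = {a, c, d}  B4 = {c, d, e}
Tree: B1–B2, B2–B3, B3–B4

The largest bag has 3 vertices, giving width 2; this decomposition certifies tw(G) ≤ 2. Since c–b–f–a–d–e–c is a cycle in G, G is not acyclic. Forests are exactly the graphs of treewidth ≤ 1, so tw(G) ≥ 2. Combining the bounds, tw(G) = 2.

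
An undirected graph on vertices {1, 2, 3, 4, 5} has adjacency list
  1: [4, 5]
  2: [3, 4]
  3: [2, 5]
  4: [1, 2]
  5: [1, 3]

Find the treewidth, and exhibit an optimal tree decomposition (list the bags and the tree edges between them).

Each bag holds 3 vertices, so the decomposition has width 2, which upper-bounds the treewidth. Since 3–5–1–4–2–3 is a cycle in G, G is not acyclic. Forests are exactly the graphs of treewidth ≤ 1, so tw(G) ≥ 2. Combining the bounds, tw(G) = 2.

Treewidth 2.
Bags: B1 = {1, 3, 5}  B2 = {1, 3, 4}  B3 = {2, 3, 4}
Tree: B1–B2, B2–B3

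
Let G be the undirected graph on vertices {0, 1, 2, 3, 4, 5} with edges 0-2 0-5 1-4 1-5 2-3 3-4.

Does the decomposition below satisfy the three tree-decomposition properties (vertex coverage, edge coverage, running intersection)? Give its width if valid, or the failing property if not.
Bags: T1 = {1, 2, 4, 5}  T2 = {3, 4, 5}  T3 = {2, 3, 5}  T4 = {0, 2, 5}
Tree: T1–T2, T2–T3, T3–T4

A tree decomposition must satisfy three properties: every vertex lies in some bag; for every edge, both endpoints lie together in some bag; and for every vertex, the bags containing it form a connected subtree. Here bags containing vertex 2 are not connected in the tree, so the decomposition is invalid.

No — bags containing vertex 2 are not connected in the tree.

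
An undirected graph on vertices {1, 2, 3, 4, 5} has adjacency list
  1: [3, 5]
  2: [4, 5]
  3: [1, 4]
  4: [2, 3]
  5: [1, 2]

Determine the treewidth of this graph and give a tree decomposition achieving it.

Treewidth 2.
One optimal decomposition is:
Bags: B1 = {1, 3, 5}  B2 = {3, 4, 5}  B3 = {2, 4, 5}
Tree: B1–B2, B2–B3

The largest bag has 3 vertices, giving width 2; this decomposition certifies tw(G) ≤ 2. Since 5–1–3–4–2–5 is a cycle in G, G is not acyclic. Forests are exactly the graphs of treewidth ≤ 1, so tw(G) ≥ 2. Combining the bounds, tw(G) = 2.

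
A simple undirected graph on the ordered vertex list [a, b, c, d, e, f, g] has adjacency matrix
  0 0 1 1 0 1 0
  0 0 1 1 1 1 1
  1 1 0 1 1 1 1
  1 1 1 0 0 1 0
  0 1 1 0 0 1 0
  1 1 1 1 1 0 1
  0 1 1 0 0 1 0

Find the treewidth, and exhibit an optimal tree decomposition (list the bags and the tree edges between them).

Treewidth 3.
One such decomposition:
Bags: B1 = {b, c, f, g}  B2 = {b, c, e, f}  B3 = {b, c, d, f}  B4 = {a, c, d, f}
Tree: B1–B2, B1–B3, B3–B4

The largest bag has 4 vertices, giving width 3; this decomposition certifies tw(G) ≤ 3. On the other hand G contains the 4-clique {a, c, d, f}. A clique must lie in a single bag of any decomposition, so no decomposition can have width below 3. The upper and lower bounds meet at 3, so that is the treewidth.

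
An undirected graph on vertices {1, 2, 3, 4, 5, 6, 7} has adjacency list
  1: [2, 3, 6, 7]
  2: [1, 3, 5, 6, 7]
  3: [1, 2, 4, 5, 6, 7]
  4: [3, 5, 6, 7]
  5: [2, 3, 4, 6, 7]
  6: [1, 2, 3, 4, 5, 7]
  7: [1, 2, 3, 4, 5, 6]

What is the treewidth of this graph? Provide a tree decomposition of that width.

The largest bag has 5 vertices, giving width 4; this decomposition certifies tw(G) ≤ 4. On the other hand G contains the 5-clique {1, 2, 3, 6, 7}. A clique must lie in a single bag of any decomposition, so no decomposition can have width below 4. Hence tw(G) = 4 exactly.

Treewidth 4.
One optimal decomposition is:
Bags: B1 = {2, 3, 5, 6, 7}  B2 = {1, 2, 3, 6, 7}  B3 = {3, 4, 5, 6, 7}
Tree: B1–B2, B1–B3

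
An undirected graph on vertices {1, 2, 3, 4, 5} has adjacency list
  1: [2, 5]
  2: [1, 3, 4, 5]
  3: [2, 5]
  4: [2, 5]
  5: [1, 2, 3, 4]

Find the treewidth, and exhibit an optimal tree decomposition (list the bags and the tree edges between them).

Treewidth 2.
One optimal decomposition is:
Bags: B1 = {1, 2, 5}  B2 = {2, 3, 5}  B3 = {2, 4, 5}
Tree: B1–B2, B2–B3

The largest bag has 3 vertices, giving width 2; this decomposition certifies tw(G) ≤ 2. On the other hand G contains the 3-clique {1, 2, 5}. A clique must lie in a single bag of any decomposition, so no decomposition can have width below 2. Hence tw(G) = 2 exactly.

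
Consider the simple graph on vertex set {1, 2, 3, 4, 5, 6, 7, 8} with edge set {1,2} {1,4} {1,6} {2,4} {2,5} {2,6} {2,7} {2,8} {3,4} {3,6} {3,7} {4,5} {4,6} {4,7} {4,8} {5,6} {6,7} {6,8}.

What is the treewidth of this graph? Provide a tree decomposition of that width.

Treewidth 3.
One such decomposition:
Bags: B1 = {2, 4, 6, 7}  B2 = {1, 2, 4, 6}  B3 = {3, 4, 6, 7}  B4 = {2, 4, 5, 6}  B5 = {2, 4, 6, 8}
Tree: B1–B2, B1–B3, B2–B4, B2–B5

Each bag holds 4 vertices, so the decomposition has width 3, which upper-bounds the treewidth. For the lower bound, the 4 vertices {2, 4, 6, 8} are pairwise adjacent, and any tree decomposition puts a clique entirely inside one bag — forcing width ≥ 3. Therefore the treewidth is 3.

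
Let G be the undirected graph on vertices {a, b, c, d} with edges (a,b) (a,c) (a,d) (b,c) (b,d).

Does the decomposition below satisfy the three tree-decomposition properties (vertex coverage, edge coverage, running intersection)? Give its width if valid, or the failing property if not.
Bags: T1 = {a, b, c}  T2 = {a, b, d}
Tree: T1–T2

Checking the three conditions: (i) the bags cover all of {a, b, c, d}; (ii) for each edge, some bag contains both endpoints; (iii) the bags containing any fixed vertex form a subtree. All hold, so the decomposition is valid with width 3 − 1 = 2.

Yes; width 2.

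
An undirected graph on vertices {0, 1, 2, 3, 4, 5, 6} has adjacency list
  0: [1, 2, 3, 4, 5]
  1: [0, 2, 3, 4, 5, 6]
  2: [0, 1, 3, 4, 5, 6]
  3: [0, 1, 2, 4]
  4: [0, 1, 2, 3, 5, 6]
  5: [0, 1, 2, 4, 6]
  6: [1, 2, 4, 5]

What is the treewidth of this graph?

4

A width-4 tree decomposition is:
Bags: B1 = {0, 1, 2, 3, 4}  B2 = {0, 1, 2, 4, 5}  B3 = {1, 2, 4, 5, 6}
Tree: B1–B2, B2–B3
Every bag has size at most 5, so the width is 5 − 1 = 4 and tw(G) ≤ 4. Conversely, {0, 1, 2, 3, 4} is a clique of size 5, and the vertices of any clique must share a bag in every tree decomposition; so some bag has ≥ 5 vertices and tw(G) ≥ 4. Hence tw(G) = 4 exactly.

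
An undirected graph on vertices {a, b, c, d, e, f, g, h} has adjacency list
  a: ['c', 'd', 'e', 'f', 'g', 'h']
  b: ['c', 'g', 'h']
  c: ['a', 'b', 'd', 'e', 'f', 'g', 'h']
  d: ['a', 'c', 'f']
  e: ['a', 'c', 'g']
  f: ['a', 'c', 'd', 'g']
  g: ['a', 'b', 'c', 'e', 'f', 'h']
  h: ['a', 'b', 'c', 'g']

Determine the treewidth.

3

A width-3 tree decomposition is:
Bags: B1 = {b, c, g, h}  B2 = {a, c, g, h}  B3 = {a, c, f, g}  B4 = {a, c, e, g}  B5 = {a, c, d, f}
Tree: B1–B2, B2–B3, B3–B4, B3–B5
Every bag has size at most 4, so the width is 4 − 1 = 3 and tw(G) ≤ 3. Conversely, {a, c, d, f} is a clique of size 4, and the vertices of any clique must share a bag in every tree decomposition; so some bag has ≥ 4 vertices and tw(G) ≥ 3. Combining the bounds, tw(G) = 3.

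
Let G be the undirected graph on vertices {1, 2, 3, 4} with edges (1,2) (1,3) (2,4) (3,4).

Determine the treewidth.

2

A width-2 tree decomposition is:
Bags: B1 = {1, 3, 4}  B2 = {1, 2, 4}
Tree: B1–B2
The largest bag has 3 vertices, giving width 2; this decomposition certifies tw(G) ≤ 2. The edges 4–3–1–2–4 form a cycle, so G is not a tree and its treewidth is at least 2. The upper and lower bounds meet at 2, so that is the treewidth.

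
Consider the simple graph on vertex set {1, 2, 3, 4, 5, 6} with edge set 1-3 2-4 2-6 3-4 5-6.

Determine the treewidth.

1

A width-1 tree decomposition is:
Bags: B1 = {5, 6}  B2 = {2, 6}  B3 = {2, 4}  B4 = {3, 4}  B5 = {1, 3}
Tree: B1–B2, B2–B3, B3–B4, B4–B5
Each bag holds 2 vertices, so the decomposition has width 1, which upper-bounds the treewidth. Any graph with an edge has treewidth ≥ 1, and G has the edge 5–6. Therefore the treewidth is 1.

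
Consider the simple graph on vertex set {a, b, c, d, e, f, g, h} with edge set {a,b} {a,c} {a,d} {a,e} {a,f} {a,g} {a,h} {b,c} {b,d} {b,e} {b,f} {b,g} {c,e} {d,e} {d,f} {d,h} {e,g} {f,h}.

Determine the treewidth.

A width-3 tree decomposition is:
Bags: B1 = {a, b, d, e}  B2 = {a, b, c, e}  B3 = {a, b, e, g}  B4 = {a, b, d, f}  B5 = {a, d, f, h}
Tree: B1–B2, B2–B3, B1–B4, B4–B5
Each bag holds 4 vertices, so the decomposition has width 3, which upper-bounds the treewidth. On the other hand G contains the 4-clique {a, d, f, h}. A clique must lie in a single bag of any decomposition, so no decomposition can have width below 3. The upper and lower bounds meet at 3, so that is the treewidth.

3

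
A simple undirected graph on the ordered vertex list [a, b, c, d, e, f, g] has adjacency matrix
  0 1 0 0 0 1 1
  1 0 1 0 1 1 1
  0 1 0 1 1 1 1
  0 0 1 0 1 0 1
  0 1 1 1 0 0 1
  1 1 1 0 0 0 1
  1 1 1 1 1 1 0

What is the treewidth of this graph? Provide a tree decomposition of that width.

The largest bag has 4 vertices, giving width 3; this decomposition certifies tw(G) ≤ 3. On the other hand G contains the 4-clique {c, d, e, g}. A clique must lie in a single bag of any decomposition, so no decomposition can have width below 3. Therefore the treewidth is 3.

Treewidth 3.
Bags: B1 = {b, c, f, g}  B2 = {b, c, e, g}  B3 = {c, d, e, g}  B4 = {a, b, f, g}
Tree: B1–B2, B2–B3, B1–B4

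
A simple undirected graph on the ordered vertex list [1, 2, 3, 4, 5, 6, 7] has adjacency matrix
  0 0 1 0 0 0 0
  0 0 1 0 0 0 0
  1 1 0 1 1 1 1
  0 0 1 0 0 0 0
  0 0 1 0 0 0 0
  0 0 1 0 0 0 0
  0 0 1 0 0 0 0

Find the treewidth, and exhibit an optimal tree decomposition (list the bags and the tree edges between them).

Treewidth 1.
One optimal decomposition is:
Bags: B1 = {3, 4}  B2 = {1, 3}  B3 = {2, 3}  B4 = {3, 6}  B5 = {3, 5}  B6 = {3, 7}
Tree: B1–B2, B1–B3, B2–B4, B3–B5, B3–B6

Every bag has size at most 2, so the width is 2 − 1 = 1 and tw(G) ≤ 1. Since G has at least one edge (e.g. 3–4), it is not an edgeless graph, so tw(G) ≥ 1. The upper and lower bounds meet at 1, so that is the treewidth.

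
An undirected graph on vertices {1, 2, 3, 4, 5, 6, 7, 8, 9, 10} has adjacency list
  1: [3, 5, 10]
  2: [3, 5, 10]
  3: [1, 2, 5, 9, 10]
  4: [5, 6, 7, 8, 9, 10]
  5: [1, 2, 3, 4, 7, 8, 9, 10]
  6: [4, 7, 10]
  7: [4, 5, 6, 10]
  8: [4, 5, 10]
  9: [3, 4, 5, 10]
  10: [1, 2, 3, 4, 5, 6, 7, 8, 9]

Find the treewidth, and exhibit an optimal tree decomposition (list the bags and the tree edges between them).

Treewidth 3.
One optimal decomposition is:
Bags: B1 = {3, 5, 9, 10}  B2 = {4, 5, 9, 10}  B3 = {4, 5, 8, 10}  B4 = {4, 5, 7, 10}  B5 = {2, 3, 5, 10}  B6 = {4, 6, 7, 10}  B7 = {1, 3, 5, 10}
Tree: B1–B2, B2–B3, B3–B4, B1–B5, B4–B6, B5–B7

The largest bag has 4 vertices, giving width 3; this decomposition certifies tw(G) ≤ 3. For the lower bound, the 4 vertices {4, 5, 8, 10} are pairwise adjacent, and any tree decomposition puts a clique entirely inside one bag — forcing width ≥ 3. Combining the bounds, tw(G) = 3.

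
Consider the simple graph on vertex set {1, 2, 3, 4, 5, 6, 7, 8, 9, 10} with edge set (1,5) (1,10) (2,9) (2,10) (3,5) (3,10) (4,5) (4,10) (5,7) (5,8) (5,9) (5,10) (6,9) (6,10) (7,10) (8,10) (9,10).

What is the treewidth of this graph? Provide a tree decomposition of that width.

Every bag has size at most 3, so the width is 3 − 1 = 2 and tw(G) ≤ 2. For the lower bound, the 3 vertices {2, 9, 10} are pairwise adjacent, and any tree decomposition puts a clique entirely inside one bag — forcing width ≥ 2. Combining the bounds, tw(G) = 2.

Treewidth 2.
One optimal decomposition is:
Bags: B1 = {5, 9, 10}  B2 = {5, 8, 10}  B3 = {2, 9, 10}  B4 = {3, 5, 10}  B5 = {1, 5, 10}  B6 = {6, 9, 10}  B7 = {4, 5, 10}  B8 = {5, 7, 10}
Tree: B1–B2, B1–B3, B2–B4, B1–B5, B1–B6, B4–B7, B4–B8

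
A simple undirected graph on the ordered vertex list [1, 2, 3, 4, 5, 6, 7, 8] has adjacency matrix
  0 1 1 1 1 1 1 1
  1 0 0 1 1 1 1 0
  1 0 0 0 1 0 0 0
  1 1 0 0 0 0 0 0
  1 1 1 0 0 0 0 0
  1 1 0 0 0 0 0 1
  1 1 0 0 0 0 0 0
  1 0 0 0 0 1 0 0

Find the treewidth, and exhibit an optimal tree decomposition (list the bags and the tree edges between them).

Treewidth 2.
One such decomposition:
Bags: B1 = {1, 2, 6}  B2 = {1, 2, 5}  B3 = {1, 3, 5}  B4 = {1, 2, 7}  B5 = {1, 2, 4}  B6 = {1, 6, 8}
Tree: B1–B2, B2–B3, B1–B4, B1–B5, B1–B6

The largest bag has 3 vertices, giving width 2; this decomposition certifies tw(G) ≤ 2. On the other hand G contains the 3-clique {1, 6, 8}. A clique must lie in a single bag of any decomposition, so no decomposition can have width below 2. Combining the bounds, tw(G) = 2.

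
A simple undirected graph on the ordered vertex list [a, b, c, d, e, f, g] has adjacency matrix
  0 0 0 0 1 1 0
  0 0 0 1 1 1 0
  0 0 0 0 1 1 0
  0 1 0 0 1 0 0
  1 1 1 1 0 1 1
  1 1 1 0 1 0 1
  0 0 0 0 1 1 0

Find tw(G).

A width-2 tree decomposition is:
Bags: B1 = {e, f, g}  B2 = {b, e, f}  B3 = {a, e, f}  B4 = {b, d, e}  B5 = {c, e, f}
Tree: B1–B2, B2–B3, B2–B4, B3–B5
Every bag has size at most 3, so the width is 3 − 1 = 2 and tw(G) ≤ 2. For the lower bound, the 3 vertices {b, d, e} are pairwise adjacent, and any tree decomposition puts a clique entirely inside one bag — forcing width ≥ 2. Combining the bounds, tw(G) = 2.

2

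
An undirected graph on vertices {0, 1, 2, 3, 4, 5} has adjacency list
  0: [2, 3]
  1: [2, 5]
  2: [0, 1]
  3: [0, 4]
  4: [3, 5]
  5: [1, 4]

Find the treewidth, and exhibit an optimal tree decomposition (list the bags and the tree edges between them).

Treewidth 2.
One such decomposition:
Bags: B1 = {0, 3, 4}  B2 = {0, 4, 5}  B3 = {0, 1, 5}  B4 = {0, 1, 2}
Tree: B1–B2, B2–B3, B3–B4

The largest bag has 3 vertices, giving width 2; this decomposition certifies tw(G) ≤ 2. For the lower bound, G contains the cycle 0–3–4–5–1–2–0, so G is not a forest; only forests have treewidth ≤ 1, hence tw(G) ≥ 2. The upper and lower bounds meet at 2, so that is the treewidth.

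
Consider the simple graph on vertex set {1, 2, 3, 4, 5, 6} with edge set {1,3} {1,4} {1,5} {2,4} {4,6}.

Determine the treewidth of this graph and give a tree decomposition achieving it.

Treewidth 1.
One such decomposition:
Bags: B1 = {1, 5}  B2 = {1, 3}  B3 = {1, 4}  B4 = {4, 6}  B5 = {2, 4}
Tree: B1–B2, B1–B3, B3–B4, B4–B5

Every bag has size at most 2, so the width is 2 − 1 = 1 and tw(G) ≤ 1. G has an edge, so its treewidth is at least 1. The upper and lower bounds meet at 1, so that is the treewidth.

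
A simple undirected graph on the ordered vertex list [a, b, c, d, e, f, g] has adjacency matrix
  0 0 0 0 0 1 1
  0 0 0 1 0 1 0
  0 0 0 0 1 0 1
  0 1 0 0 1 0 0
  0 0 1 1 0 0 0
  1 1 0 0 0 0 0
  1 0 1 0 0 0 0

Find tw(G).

2

A width-2 tree decomposition is:
Bags: B1 = {b, d, e}  B2 = {b, e, f}  B3 = {a, e, f}  B4 = {a, e, g}  B5 = {c, e, g}
Tree: B1–B2, B2–B3, B3–B4, B4–B5
Every bag has size at most 3, so the width is 3 − 1 = 2 and tw(G) ≤ 2. For the lower bound, G contains the cycle e–d–b–f–a–g–c–e, so G is not a forest; only forests have treewidth ≤ 1, hence tw(G) ≥ 2. Therefore the treewidth is 2.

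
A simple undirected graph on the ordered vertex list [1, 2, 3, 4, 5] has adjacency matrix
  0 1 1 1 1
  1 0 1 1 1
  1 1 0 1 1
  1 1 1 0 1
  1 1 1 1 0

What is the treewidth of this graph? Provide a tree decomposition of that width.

A single bag containing all 5 vertices is trivially a valid decomposition of width 4. For the lower bound, the 5 vertices {1, 2, 3, 4, 5} are pairwise adjacent, and any tree decomposition puts a clique entirely inside one bag — forcing width ≥ 4. Therefore the treewidth is 4.

Treewidth 4.
Bags: B1 = {1, 2, 3, 4, 5}
Tree: (single bag)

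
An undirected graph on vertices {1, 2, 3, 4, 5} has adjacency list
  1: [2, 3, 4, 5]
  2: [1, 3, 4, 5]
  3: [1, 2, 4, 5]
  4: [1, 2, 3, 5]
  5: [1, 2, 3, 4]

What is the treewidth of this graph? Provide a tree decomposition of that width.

With just one bag of size 5, the width is 5 − 1 = 4, so tw(G) ≤ 4. Conversely, {1, 2, 3, 4, 5} is a clique of size 5, and the vertices of any clique must share a bag in every tree decomposition; so some bag has ≥ 5 vertices and tw(G) ≥ 4. Hence tw(G) = 4 exactly.

Treewidth 4.
Bags: B1 = {1, 2, 3, 4, 5}
Tree: (single bag)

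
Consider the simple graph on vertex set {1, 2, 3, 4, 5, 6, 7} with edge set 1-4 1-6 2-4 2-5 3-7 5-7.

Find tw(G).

A width-1 tree decomposition is:
Bags: B1 = {3, 7}  B2 = {5, 7}  B3 = {2, 5}  B4 = {2, 4}  B5 = {1, 4}  B6 = {1, 6}
Tree: B1–B2, B2–B3, B3–B4, B4–B5, B5–B6
The largest bag has 2 vertices, giving width 1; this decomposition certifies tw(G) ≤ 1. Any graph with an edge has treewidth ≥ 1, and G has the edge 3–7. Hence tw(G) = 1 exactly.

1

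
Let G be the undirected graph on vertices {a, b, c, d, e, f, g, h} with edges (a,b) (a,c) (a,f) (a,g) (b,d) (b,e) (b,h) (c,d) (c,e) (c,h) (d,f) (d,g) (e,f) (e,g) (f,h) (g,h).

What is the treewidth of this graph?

A width-4 tree decomposition is:
Bags: B1 = {a, b, c, f, g}  B2 = {b, c, d, f, g}  B3 = {b, c, e, f, g}  B4 = {b, c, f, g, h}
Tree: B1–B2, B2–B3, B3–B4
Every bag has size at most 5, so the width is 5 − 1 = 4 and tw(G) ≤ 4. For the lower bound: the 5 vertex sets {a,f}, {c,d}, {e,g}, {b}, {h} are disjoint, each induces a connected subgraph, and every pair is joined by at least one edge of G. Contracting each set to a single vertex therefore yields K_{5} as a minor, and since treewidth is minor-monotone, tw(G) ≥ tw(K_{5}) = 4. The upper and lower bounds meet at 4, so that is the treewidth.

4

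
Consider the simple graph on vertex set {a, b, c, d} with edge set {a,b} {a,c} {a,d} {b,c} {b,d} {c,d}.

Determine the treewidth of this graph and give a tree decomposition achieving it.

Treewidth 3.
Bags: B1 = {a, b, c, d}
Tree: (single bag)

A single bag containing all 4 vertices is trivially a valid decomposition of width 3. Conversely, {a, b, c, d} is a clique of size 4, and the vertices of any clique must share a bag in every tree decomposition; so some bag has ≥ 4 vertices and tw(G) ≥ 3. The upper and lower bounds meet at 3, so that is the treewidth.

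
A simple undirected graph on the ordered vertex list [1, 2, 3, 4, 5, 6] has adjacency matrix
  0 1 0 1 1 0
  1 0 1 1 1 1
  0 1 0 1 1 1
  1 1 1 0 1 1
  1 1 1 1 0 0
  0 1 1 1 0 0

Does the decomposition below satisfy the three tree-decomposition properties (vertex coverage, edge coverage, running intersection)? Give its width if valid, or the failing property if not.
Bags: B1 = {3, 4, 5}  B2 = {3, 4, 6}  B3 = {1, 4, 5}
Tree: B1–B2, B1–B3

A tree decomposition must satisfy three properties: every vertex lies in some bag; for every edge, both endpoints lie together in some bag; and for every vertex, the bags containing it form a connected subtree. Here vertex 2 appears in no bag, so the decomposition is invalid.

No — vertex 2 appears in no bag.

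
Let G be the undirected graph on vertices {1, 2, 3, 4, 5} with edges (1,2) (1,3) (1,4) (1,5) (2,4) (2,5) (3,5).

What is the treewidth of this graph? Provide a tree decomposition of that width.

Treewidth 2.
Bags: B1 = {1, 2, 4}  B2 = {1, 2, 5}  B3 = {1, 3, 5}
Tree: B1–B2, B2–B3

The largest bag has 3 vertices, giving width 2; this decomposition certifies tw(G) ≤ 2. For the lower bound, the 3 vertices {1, 2, 4} are pairwise adjacent, and any tree decomposition puts a clique entirely inside one bag — forcing width ≥ 2. Combining the bounds, tw(G) = 2.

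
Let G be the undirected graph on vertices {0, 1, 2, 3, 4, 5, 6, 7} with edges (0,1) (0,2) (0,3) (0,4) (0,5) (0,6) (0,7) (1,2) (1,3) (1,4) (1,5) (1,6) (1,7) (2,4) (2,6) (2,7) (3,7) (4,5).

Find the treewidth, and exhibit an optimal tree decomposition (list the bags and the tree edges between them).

Every bag has size at most 4, so the width is 4 − 1 = 3 and tw(G) ≤ 3. For the lower bound, the 4 vertices {0, 1, 2, 4} are pairwise adjacent, and any tree decomposition puts a clique entirely inside one bag — forcing width ≥ 3. The upper and lower bounds meet at 3, so that is the treewidth.

Treewidth 3.
One optimal decomposition is:
Bags: B1 = {0, 1, 2, 6}  B2 = {0, 1, 2, 4}  B3 = {0, 1, 2, 7}  B4 = {0, 1, 3, 7}  B5 = {0, 1, 4, 5}
Tree: B1–B2, B2–B3, B3–B4, B2–B5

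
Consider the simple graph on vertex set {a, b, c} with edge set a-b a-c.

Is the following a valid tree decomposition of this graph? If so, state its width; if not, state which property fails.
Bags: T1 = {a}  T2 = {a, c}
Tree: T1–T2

A tree decomposition must satisfy three properties: every vertex lies in some bag; for every edge, both endpoints lie together in some bag; and for every vertex, the bags containing it form a connected subtree. Here vertex b appears in no bag, so the decomposition is invalid.

No — vertex b appears in no bag.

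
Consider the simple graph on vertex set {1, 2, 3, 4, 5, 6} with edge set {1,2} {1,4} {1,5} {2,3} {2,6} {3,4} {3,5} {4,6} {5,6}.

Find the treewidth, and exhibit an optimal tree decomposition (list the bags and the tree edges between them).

Each bag holds 4 vertices, so the decomposition has width 3, which upper-bounds the treewidth. For the lower bound: the 4 vertex sets {3,4}, {1,2}, {6}, {5} are disjoint, each induces a connected subgraph, and every pair is joined by at least one edge of G. Contracting each set to a single vertex therefore yields K_{4} as a minor, and since treewidth is minor-monotone, tw(G) ≥ tw(K_{4}) = 3. Therefore the treewidth is 3.

Treewidth 3.
Bags: B1 = {1, 3, 4, 6}  B2 = {1, 2, 3, 6}  B3 = {1, 3, 5, 6}
Tree: B1–B2, B2–B3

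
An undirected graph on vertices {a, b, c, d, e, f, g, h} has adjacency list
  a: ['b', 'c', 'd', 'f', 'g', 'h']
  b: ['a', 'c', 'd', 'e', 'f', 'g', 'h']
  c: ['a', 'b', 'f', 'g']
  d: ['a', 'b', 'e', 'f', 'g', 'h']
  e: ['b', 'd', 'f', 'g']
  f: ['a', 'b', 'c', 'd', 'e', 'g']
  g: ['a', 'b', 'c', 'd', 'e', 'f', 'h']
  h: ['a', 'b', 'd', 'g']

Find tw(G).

A width-4 tree decomposition is:
Bags: B1 = {b, d, e, f, g}  B2 = {a, b, d, f, g}  B3 = {a, b, c, f, g}  B4 = {a, b, d, g, h}
Tree: B1–B2, B2–B3, B2–B4
Every bag has size at most 5, so the width is 5 − 1 = 4 and tw(G) ≤ 4. On the other hand G contains the 5-clique {b, d, e, f, g}. A clique must lie in a single bag of any decomposition, so no decomposition can have width below 4. Hence tw(G) = 4 exactly.

4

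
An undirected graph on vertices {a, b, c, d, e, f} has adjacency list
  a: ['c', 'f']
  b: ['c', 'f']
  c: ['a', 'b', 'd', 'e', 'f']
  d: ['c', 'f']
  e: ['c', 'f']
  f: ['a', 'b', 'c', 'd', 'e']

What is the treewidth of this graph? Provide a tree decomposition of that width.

Every bag has size at most 3, so the width is 3 − 1 = 2 and tw(G) ≤ 2. For the lower bound, the 3 vertices {c, d, f} are pairwise adjacent, and any tree decomposition puts a clique entirely inside one bag — forcing width ≥ 2. Therefore the treewidth is 2.

Treewidth 2.
Bags: B1 = {b, c, f}  B2 = {a, c, f}  B3 = {c, d, f}  B4 = {c, e, f}
Tree: B1–B2, B2–B3, B2–B4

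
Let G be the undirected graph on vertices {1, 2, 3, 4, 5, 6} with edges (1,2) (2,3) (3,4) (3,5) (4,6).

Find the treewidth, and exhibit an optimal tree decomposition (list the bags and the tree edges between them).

Each bag holds 2 vertices, so the decomposition has width 1, which upper-bounds the treewidth. G has an edge, so its treewidth is at least 1. Hence tw(G) = 1 exactly.

Treewidth 1.
One optimal decomposition is:
Bags: B1 = {3, 5}  B2 = {3, 4}  B3 = {2, 3}  B4 = {4, 6}  B5 = {1, 2}
Tree: B1–B2, B2–B3, B2–B4, B3–B5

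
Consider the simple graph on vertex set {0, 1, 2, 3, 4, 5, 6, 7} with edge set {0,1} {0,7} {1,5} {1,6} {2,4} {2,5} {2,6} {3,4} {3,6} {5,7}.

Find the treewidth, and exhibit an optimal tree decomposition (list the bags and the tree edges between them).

Every bag has size at most 3, so the width is 3 − 1 = 2 and tw(G) ≤ 2. Since 3–4–2–6–3 is a cycle in G, G is not acyclic. Forests are exactly the graphs of treewidth ≤ 1, so tw(G) ≥ 2. Therefore the treewidth is 2.

Treewidth 2.
Bags: B1 = {3, 4, 6}  B2 = {2, 4, 6}  B3 = {1, 2, 6}  B4 = {1, 2, 5}  B5 = {0, 1, 5}  B6 = {0, 5, 7}
Tree: B1–B2, B2–B3, B3–B4, B4–B5, B5–B6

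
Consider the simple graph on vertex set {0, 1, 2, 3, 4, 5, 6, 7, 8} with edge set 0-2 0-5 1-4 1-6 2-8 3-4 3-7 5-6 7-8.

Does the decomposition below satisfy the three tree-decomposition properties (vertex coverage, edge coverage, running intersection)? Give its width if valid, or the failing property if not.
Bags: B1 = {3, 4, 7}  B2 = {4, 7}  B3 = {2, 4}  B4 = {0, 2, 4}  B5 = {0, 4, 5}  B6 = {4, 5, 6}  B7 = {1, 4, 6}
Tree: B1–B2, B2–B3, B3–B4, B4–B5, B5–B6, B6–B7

A tree decomposition must satisfy three properties: every vertex lies in some bag; for every edge, both endpoints lie together in some bag; and for every vertex, the bags containing it form a connected subtree. Here vertex 8 appears in no bag, so the decomposition is invalid.

No — vertex 8 appears in no bag.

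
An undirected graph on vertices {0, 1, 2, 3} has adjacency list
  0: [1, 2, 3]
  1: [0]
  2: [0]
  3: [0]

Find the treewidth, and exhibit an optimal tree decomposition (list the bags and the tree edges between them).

Every bag has size at most 2, so the width is 2 − 1 = 1 and tw(G) ≤ 1. Any graph with an edge has treewidth ≥ 1, and G has the edge 0–3. Hence tw(G) = 1 exactly.

Treewidth 1.
Bags: B1 = {0, 3}  B2 = {0, 1}  B3 = {0, 2}
Tree: B1–B2, B2–B3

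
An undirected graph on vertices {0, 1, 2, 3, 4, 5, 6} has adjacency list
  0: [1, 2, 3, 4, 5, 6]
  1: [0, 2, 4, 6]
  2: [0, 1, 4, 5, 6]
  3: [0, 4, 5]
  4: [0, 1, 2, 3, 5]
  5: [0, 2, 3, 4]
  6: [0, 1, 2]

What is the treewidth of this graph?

A width-3 tree decomposition is:
Bags: B1 = {0, 2, 4, 5}  B2 = {0, 3, 4, 5}  B3 = {0, 1, 2, 4}  B4 = {0, 1, 2, 6}
Tree: B1–B2, B1–B3, B3–B4
Each bag holds 4 vertices, so the decomposition has width 3, which upper-bounds the treewidth. For the lower bound, the 4 vertices {0, 1, 2, 4} are pairwise adjacent, and any tree decomposition puts a clique entirely inside one bag — forcing width ≥ 3. Combining the bounds, tw(G) = 3.

3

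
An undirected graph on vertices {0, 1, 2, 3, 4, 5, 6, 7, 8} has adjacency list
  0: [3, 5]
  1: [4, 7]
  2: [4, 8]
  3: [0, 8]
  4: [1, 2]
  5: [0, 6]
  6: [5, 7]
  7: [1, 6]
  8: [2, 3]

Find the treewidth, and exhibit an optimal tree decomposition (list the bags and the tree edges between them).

Each bag holds 3 vertices, so the decomposition has width 2, which upper-bounds the treewidth. For the lower bound, G contains the cycle 7–6–5–0–3–8–2–4–1–7, so G is not a forest; only forests have treewidth ≤ 1, hence tw(G) ≥ 2. The upper and lower bounds meet at 2, so that is the treewidth.

Treewidth 2.
Bags: B1 = {5, 6, 7}  B2 = {0, 5, 7}  B3 = {0, 3, 7}  B4 = {3, 7, 8}  B5 = {2, 7, 8}  B6 = {2, 4, 7}  B7 = {1, 4, 7}
Tree: B1–B2, B2–B3, B3–B4, B4–B5, B5–B6, B6–B7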